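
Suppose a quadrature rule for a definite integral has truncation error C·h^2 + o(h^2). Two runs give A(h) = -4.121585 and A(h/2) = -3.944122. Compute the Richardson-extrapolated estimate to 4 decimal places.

-3.8850

Extrapolated value = (4·A(h/2) − A(h)) / (4 − 1)
= (4·(-3.944122) − (-4.121585)) / 3
= -11.654903 / 3 = -3.884968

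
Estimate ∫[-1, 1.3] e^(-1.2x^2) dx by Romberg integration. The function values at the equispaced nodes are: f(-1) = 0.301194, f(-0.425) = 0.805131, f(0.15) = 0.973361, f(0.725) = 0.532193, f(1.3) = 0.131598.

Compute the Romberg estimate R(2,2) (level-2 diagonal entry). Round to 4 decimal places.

R(0,0) (trapezoid, 1 panel, h=2.3000): 0.497711
R(1,0) (trapezoid, 2 panels, h=1.1500): 1.368221
R(2,0) (trapezoid, 4 panels, h=0.5750): 1.453072
R(1,1) = 1.368221 + (1.368221 − 0.497711)/3 = 1.658391
R(2,1) = 1.453072 + (1.453072 − 1.368221)/3 = 1.481356
R(2,2) = 1.481356 + (1.481356 − 1.658391)/15 = 1.469554

1.4696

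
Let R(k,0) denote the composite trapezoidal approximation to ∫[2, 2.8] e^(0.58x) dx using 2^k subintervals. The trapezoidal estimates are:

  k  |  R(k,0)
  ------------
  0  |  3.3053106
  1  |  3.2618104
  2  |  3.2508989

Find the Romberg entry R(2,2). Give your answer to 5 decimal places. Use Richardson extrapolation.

Richardson extrapolation on the trapezoidal column (denominator 4−1=3):
R(1,1) = (4·3.2618104 − 3.3053106) / 3 = 3.2473103
R(2,1) = 3.2508989 + (3.2508989 − 3.2618104)/3 = 3.2472617
R(2,2) = 3.2472617 + (3.2472617 − 3.2473103)/15 = 3.2472585

3.24726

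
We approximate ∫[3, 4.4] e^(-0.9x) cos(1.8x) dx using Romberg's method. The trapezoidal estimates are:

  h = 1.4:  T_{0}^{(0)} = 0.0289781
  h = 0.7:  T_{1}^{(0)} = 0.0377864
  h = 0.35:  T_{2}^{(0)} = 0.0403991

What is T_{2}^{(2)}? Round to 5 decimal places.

T_{1}^{(1)} = 0.0377864 + (0.0377864 − 0.0289781)/3 = 0.0407225
T_{2}^{(1)} = 0.0403991 + (0.0403991 − 0.0377864)/3 = 0.0412700
T_{2}^{(2)} = (16·0.0412700 − 0.0407225) / 15 = 0.0413065
(Column j=1 coincides with Simpson's rule on the same nodes.)

0.04131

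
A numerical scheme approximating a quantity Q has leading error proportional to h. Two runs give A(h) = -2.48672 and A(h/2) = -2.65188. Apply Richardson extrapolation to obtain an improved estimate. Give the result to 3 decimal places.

The leading error scales as h; refining by a factor of 2 reduces it by 2^1 = 2.
Extrapolated value = (2·A(h/2) − A(h)) / (2 − 1)
= (2·(-2.65188) − (-2.48672)) / 1
= -2.81704 / 1 = -2.81704

-2.817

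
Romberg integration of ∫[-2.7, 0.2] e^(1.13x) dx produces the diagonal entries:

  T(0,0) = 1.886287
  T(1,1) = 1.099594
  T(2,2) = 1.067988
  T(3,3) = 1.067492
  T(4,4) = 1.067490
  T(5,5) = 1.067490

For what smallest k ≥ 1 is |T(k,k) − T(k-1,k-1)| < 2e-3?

k = 3

|T(1,1) − T(0,0)| = 0.786693 ≥ 2e-3
|T(2,2) − T(1,1)| = 0.031606 ≥ 2e-3
|T(3,3) − T(2,2)| = 0.000496 < 2e-3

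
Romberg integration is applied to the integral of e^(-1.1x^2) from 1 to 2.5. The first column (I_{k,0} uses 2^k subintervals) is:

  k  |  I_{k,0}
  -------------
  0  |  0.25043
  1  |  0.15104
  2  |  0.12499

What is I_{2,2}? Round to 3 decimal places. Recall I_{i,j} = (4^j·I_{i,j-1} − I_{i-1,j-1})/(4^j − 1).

0.116

I_{1,1} = 0.15104 + (0.15104 − 0.25043)/3 = 0.11791
I_{2,1} = (4·0.12499 − 0.15104) / 3 = 0.11631
I_{2,2} = 0.11631 + (0.11631 − 0.11791)/15 = 0.11620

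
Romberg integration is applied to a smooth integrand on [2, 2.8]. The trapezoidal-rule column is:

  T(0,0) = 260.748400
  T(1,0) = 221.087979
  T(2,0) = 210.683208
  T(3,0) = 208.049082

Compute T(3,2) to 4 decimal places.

T(2,1) = 210.683208 + (210.683208 − 221.087979)/3 = 207.214951
T(3,1) = (4·208.049082 − 210.683208) / 3 = 207.171040
T(3,2) = (16·207.171040 − 207.214951) / 15 = 207.168113

207.1681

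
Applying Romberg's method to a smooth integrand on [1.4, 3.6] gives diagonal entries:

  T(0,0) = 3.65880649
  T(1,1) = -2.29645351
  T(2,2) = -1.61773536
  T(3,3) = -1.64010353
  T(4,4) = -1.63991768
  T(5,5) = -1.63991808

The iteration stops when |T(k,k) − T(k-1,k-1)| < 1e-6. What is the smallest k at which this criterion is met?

k = 5

|T(1,1) − T(0,0)| = 5.95526000 ≥ 1e-6
|T(2,2) − T(1,1)| = 0.67871815 ≥ 1e-6
|T(3,3) − T(2,2)| = 0.02236817 ≥ 1e-6
|T(4,4) − T(3,3)| = 0.00018585 ≥ 1e-6
|T(5,5) − T(4,4)| = 0.00000040 < 1e-6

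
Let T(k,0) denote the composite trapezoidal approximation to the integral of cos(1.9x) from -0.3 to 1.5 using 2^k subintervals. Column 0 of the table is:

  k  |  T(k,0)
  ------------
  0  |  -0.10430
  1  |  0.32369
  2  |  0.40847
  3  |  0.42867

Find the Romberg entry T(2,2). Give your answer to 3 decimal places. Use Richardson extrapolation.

0.435

T(1,1) = 0.32369 + (0.32369 − (-0.10430))/3 = 0.46635
T(2,1) = 0.40847 + (0.40847 − 0.32369)/3 = 0.43673
T(2,2) = (16·0.43673 − 0.46635) / 15 = 0.43476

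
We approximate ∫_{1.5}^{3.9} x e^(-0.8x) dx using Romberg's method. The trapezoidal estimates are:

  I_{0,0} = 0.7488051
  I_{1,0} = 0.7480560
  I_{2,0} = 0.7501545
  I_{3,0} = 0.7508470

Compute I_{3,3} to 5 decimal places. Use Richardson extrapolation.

0.75109

Richardson extrapolation on the trapezoidal column (denominator 4−1=3):
I_{1,1} = (4·0.7480560 − 0.7488051) / 3 = 0.7478063
I_{2,1} = 0.7501545 + (0.7501545 − 0.7480560)/3 = 0.7508540
I_{3,1} = (4·0.7508470 − 0.7501545) / 3 = 0.7510778
I_{2,2} = (16·0.7508540 − 0.7478063) / 15 = 0.7510572
I_{3,2} = (16·0.7510778 − 0.7508540) / 15 = 0.7510927
I_{3,3} = (64·0.7510927 − 0.7510572) / 63 = 0.7510933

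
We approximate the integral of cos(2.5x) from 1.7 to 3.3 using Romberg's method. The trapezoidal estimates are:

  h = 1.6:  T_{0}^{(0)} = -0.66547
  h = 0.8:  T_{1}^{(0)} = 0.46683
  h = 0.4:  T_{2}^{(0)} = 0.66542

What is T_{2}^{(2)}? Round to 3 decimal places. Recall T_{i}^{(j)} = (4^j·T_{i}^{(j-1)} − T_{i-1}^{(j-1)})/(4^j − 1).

Richardson extrapolation on the trapezoidal column (denominator 4−1=3):
T_{1}^{(1)} = 0.46683 + (0.46683 − (-0.66547))/3 = 0.84426
T_{2}^{(1)} = (4·0.66542 − 0.46683) / 3 = 0.73162
T_{2}^{(2)} = 0.73162 + (0.73162 − 0.84426)/15 = 0.72411

0.724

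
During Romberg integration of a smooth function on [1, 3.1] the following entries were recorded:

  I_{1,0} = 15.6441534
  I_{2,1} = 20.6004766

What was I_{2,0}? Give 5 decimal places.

19.36140

From I_{2,1} = (4·I_{2,0} − I_{1,0})/3, solve for I_{2,0}:
4·I_{2,0} = 3·20.6004766 + 15.6441534 = 77.4455832
I_{2,0} = 19.3613958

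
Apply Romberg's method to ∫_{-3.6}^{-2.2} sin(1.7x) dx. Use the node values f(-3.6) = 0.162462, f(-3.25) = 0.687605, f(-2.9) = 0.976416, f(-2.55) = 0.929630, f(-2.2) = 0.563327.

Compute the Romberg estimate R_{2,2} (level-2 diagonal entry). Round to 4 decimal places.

R_{0,0} (trapezoid, 1 panel, h=1.4000): 0.508052
R_{1,0} (trapezoid, 2 panels, h=0.7000): 0.937517
R_{2,0} (trapezoid, 4 panels, h=0.3500): 1.034791
R_{1,1} = 0.937517 + (0.937517 − 0.508052)/3 = 1.080672
R_{2,1} = 1.034791 + (1.034791 − 0.937517)/3 = 1.067216
R_{2,2} = 1.067216 + (1.067216 − 1.080672)/15 = 1.066319

1.0663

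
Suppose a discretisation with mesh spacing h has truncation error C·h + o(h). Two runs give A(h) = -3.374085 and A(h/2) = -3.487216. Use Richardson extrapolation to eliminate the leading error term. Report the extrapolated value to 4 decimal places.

The leading error scales as h; refining by a factor of 2 reduces it by 2^1 = 2.
Extrapolated value = (2·A(h/2) − A(h)) / (2 − 1)
= (2·(-3.487216) − (-3.374085)) / 1
= -3.600347 / 1 = -3.600347

-3.6003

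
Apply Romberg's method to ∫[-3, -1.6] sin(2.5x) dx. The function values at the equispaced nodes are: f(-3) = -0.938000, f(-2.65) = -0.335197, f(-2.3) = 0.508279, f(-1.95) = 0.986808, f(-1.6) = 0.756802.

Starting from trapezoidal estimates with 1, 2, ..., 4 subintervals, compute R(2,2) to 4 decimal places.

0.3995

R(0,0) (trapezoid, 1 panel, h=1.4000): -0.126839
R(1,0) (trapezoid, 2 panels, h=0.7000): 0.292376
R(2,0) (trapezoid, 4 panels, h=0.3500): 0.374252
R(1,1) = 0.292376 + (0.292376 − (-0.126839))/3 = 0.432114
R(2,1) = 0.374252 + (0.374252 − 0.292376)/3 = 0.401544
R(2,2) = 0.401544 + (0.401544 − 0.432114)/15 = 0.399506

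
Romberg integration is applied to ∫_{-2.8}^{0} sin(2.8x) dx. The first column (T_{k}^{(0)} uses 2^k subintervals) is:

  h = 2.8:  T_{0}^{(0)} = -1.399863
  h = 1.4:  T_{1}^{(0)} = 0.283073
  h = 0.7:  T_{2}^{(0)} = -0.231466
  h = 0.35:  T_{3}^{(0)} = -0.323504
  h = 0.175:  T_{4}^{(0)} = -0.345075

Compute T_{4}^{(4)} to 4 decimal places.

Richardson extrapolation on the trapezoidal column (denominator 4−1=3):
T_{1}^{(1)} = (4·0.283073 − (-1.399863)) / 3 = 0.844052
T_{2}^{(1)} = -0.231466 + (-0.231466 − 0.283073)/3 = -0.402979
T_{3}^{(1)} = (4·(-0.323504) − (-0.231466)) / 3 = -0.354183
T_{4}^{(1)} = (4·(-0.345075) − (-0.323504)) / 3 = -0.352265
T_{2}^{(2)} = (16·(-0.402979) − 0.844052) / 15 = -0.486114
T_{3}^{(2)} = (16·(-0.354183) − (-0.402979)) / 15 = -0.350930
T_{4}^{(2)} = -0.352265 + (-0.352265 − (-0.354183))/15 = -0.352137
T_{3}^{(3)} = (64·(-0.350930) − (-0.486114)) / 63 = -0.348784
T_{4}^{(3)} = -0.352137 + (-0.352137 − (-0.350930))/63 = -0.352156
T_{4}^{(4)} = -0.352156 + (-0.352156 − (-0.348784))/255 = -0.352169
(Column j=1 coincides with Simpson's rule on the same nodes.)

-0.3522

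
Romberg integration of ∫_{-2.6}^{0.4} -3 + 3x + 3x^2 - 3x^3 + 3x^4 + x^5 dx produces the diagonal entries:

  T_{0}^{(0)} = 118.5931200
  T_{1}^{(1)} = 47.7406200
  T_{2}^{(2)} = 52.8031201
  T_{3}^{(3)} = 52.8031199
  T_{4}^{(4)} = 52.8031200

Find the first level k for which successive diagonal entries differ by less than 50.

|T_{1}^{(1)} − T_{0}^{(0)}| = 70.8525000 ≥ 50
|T_{2}^{(2)} − T_{1}^{(1)}| = 5.0625001 < 50

k = 2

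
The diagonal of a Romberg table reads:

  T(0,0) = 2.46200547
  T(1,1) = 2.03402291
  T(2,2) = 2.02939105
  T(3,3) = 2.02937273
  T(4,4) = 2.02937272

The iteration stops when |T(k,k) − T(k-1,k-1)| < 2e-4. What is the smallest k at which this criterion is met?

|T(1,1) − T(0,0)| = 0.42798256 ≥ 2e-4
|T(2,2) − T(1,1)| = 0.00463186 ≥ 2e-4
|T(3,3) − T(2,2)| = 0.00001832 < 2e-4

k = 3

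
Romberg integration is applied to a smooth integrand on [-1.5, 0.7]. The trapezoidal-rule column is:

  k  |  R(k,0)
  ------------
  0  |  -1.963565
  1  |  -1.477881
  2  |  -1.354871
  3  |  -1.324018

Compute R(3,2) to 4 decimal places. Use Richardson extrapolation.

-1.3137

Richardson extrapolation on the trapezoidal column (denominator 4−1=3):
R(2,1) = -1.354871 + (-1.354871 − (-1.477881))/3 = -1.313868
R(3,1) = -1.324018 + (-1.324018 − (-1.354871))/3 = -1.313734
R(3,2) = -1.313734 + (-1.313734 − (-1.313868))/15 = -1.313725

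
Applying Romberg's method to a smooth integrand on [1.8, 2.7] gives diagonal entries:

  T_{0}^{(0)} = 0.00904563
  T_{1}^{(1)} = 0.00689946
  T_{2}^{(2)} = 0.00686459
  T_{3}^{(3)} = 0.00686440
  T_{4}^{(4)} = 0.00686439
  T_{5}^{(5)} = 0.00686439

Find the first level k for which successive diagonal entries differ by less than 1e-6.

|T_{1}^{(1)} − T_{0}^{(0)}| = 0.00214617 ≥ 1e-6
|T_{2}^{(2)} − T_{1}^{(1)}| = 0.00003487 ≥ 1e-6
|T_{3}^{(3)} − T_{2}^{(2)}| = 0.00000019 < 1e-6

k = 3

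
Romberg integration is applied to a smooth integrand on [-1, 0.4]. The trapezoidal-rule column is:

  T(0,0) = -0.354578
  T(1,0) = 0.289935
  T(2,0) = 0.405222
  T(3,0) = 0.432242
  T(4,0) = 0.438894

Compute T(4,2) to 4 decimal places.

T(3,1) = 0.432242 + (0.432242 − 0.405222)/3 = 0.441249
T(4,1) = (4·0.438894 − 0.432242) / 3 = 0.441111
T(4,2) = (16·0.441111 − 0.441249) / 15 = 0.441102
(Column j=1 coincides with Simpson's rule on the same nodes.)

0.4411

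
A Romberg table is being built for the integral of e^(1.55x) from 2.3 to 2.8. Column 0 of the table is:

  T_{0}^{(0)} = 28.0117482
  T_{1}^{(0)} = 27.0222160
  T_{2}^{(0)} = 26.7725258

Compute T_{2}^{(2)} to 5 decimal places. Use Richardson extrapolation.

Richardson extrapolation on the trapezoidal column (denominator 4−1=3):
T_{1}^{(1)} = (4·27.0222160 − 28.0117482) / 3 = 26.6923719
T_{2}^{(1)} = (4·26.7725258 − 27.0222160) / 3 = 26.6892957
T_{2}^{(2)} = 26.6892957 + (26.6892957 − 26.6923719)/15 = 26.6890906

26.68909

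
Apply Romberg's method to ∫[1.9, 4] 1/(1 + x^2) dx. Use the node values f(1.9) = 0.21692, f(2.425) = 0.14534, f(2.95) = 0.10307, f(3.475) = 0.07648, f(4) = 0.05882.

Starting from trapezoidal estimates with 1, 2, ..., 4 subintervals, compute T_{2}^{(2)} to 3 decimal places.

0.240

T_{0}^{(0)} (trapezoid, 1 panel, h=2.1000): 0.28953
T_{1}^{(0)} (trapezoid, 2 panels, h=1.0500): 0.25299
T_{2}^{(0)} (trapezoid, 4 panels, h=0.5250): 0.24295
T_{1}^{(1)} = 0.25299 + (0.25299 − 0.28953)/3 = 0.24081
T_{2}^{(1)} = 0.24295 + (0.24295 − 0.25299)/3 = 0.23960
T_{2}^{(2)} = 0.23960 + (0.23960 − 0.24081)/15 = 0.23952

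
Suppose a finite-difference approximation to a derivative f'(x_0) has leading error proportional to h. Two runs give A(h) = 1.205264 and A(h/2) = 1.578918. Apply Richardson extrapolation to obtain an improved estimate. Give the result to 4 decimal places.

The leading error scales as h; refining by a factor of 2 reduces it by 2^1 = 2.
Extrapolated value = (2·A(h/2) − A(h)) / (2 − 1)
= (2·1.578918 − 1.205264) / 1
= 1.952572 / 1 = 1.952572

1.9526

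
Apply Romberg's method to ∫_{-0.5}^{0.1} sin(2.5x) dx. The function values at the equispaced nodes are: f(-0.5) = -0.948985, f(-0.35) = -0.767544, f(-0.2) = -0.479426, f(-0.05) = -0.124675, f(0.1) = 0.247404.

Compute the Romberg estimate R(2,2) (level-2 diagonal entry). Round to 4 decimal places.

-0.2614

R(0,0) (trapezoid, 1 panel, h=0.6000): -0.210474
R(1,0) (trapezoid, 2 panels, h=0.3000): -0.249065
R(2,0) (trapezoid, 4 panels, h=0.1500): -0.258365
R(1,1) = -0.249065 + (-0.249065 − (-0.210474))/3 = -0.261929
R(2,1) = -0.258365 + (-0.258365 − (-0.249065))/3 = -0.261465
R(2,2) = -0.261465 + (-0.261465 − (-0.261929))/15 = -0.261434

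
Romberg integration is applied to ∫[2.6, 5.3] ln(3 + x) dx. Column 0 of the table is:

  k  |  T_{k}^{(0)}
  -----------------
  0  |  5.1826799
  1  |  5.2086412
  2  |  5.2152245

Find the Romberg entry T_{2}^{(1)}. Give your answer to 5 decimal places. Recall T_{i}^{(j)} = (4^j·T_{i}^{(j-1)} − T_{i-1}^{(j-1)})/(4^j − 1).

5.21742

T_{2}^{(1)} = (4·5.2152245 − 5.2086412) / 3 = 5.2174189
(Column j=1 coincides with Simpson's rule on the same nodes.)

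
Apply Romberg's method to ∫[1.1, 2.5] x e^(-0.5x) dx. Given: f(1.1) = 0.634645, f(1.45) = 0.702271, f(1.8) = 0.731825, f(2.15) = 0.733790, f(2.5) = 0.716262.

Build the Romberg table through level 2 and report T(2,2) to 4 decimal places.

T(0,0) (trapezoid, 1 panel, h=1.4000): 0.945635
T(1,0) (trapezoid, 2 panels, h=0.7000): 0.985095
T(2,0) (trapezoid, 4 panels, h=0.3500): 0.995169
T(1,1) = 0.985095 + (0.985095 − 0.945635)/3 = 0.998248
T(2,1) = 0.995169 + (0.995169 − 0.985095)/3 = 0.998527
T(2,2) = 0.998527 + (0.998527 − 0.998248)/15 = 0.998546

0.9985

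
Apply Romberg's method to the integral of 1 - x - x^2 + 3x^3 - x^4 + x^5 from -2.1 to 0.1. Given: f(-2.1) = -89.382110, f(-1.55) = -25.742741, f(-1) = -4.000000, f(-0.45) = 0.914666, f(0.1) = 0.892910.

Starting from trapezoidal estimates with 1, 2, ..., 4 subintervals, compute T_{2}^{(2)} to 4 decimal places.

T_{0}^{(0)} (trapezoid, 1 panel, h=2.2000): -97.338120
T_{1}^{(0)} (trapezoid, 2 panels, h=1.1000): -53.069060
T_{2}^{(0)} (trapezoid, 4 panels, h=0.5500): -40.189971
T_{1}^{(1)} = -53.069060 + (-53.069060 − (-97.338120))/3 = -38.312707
T_{2}^{(1)} = -40.189971 + (-40.189971 − (-53.069060))/3 = -35.896941
T_{2}^{(2)} = -35.896941 + (-35.896941 − (-38.312707))/15 = -35.735890

-35.7359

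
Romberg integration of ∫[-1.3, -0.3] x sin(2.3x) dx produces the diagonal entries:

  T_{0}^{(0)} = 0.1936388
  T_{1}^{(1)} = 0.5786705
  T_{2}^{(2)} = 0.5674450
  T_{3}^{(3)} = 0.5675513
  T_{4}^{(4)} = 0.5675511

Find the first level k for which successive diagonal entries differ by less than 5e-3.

|T_{1}^{(1)} − T_{0}^{(0)}| = 0.3850317 ≥ 5e-3
|T_{2}^{(2)} − T_{1}^{(1)}| = 0.0112255 ≥ 5e-3
|T_{3}^{(3)} − T_{2}^{(2)}| = 0.0001063 < 5e-3

k = 3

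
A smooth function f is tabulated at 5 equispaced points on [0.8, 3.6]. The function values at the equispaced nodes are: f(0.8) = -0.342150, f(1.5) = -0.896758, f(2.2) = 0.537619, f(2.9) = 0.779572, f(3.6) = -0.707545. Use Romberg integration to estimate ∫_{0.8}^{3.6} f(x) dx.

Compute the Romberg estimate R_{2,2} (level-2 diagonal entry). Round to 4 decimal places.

R_{0,0} (trapezoid, 1 panel, h=2.8000): -1.469573
R_{1,0} (trapezoid, 2 panels, h=1.4000): 0.017880
R_{2,0} (trapezoid, 4 panels, h=0.7000): -0.073090
R_{1,1} = 0.017880 + (0.017880 − (-1.469573))/3 = 0.513698
R_{2,1} = -0.073090 + (-0.073090 − 0.017880)/3 = -0.103413
R_{2,2} = -0.103413 + (-0.103413 − 0.513698)/15 = -0.144554

-0.1446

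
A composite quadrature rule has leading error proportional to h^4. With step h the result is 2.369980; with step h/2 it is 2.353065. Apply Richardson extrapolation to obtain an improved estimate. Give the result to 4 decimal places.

2.3519

Extrapolated value = (16·A(h/2) − A(h)) / (16 − 1)
= (16·2.353065 − 2.369980) / 15
= 35.279060 / 15 = 2.351937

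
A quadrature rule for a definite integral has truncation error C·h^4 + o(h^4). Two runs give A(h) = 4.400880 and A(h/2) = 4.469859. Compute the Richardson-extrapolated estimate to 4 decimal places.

4.4745

The leading error scales as h^4; refining by a factor of 2 reduces it by 2^4 = 16.
Extrapolated value = (16·A(h/2) − A(h)) / (16 − 1)
= (16·4.469859 − 4.400880) / 15
= 67.116864 / 15 = 4.474458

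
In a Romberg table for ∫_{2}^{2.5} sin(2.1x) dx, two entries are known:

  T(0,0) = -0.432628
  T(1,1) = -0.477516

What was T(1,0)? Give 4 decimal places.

From T(1,1) = (4·T(1,0) − T(0,0))/3, solve for T(1,0):
4·T(1,0) = 3·(-0.477516) + (-0.432628) = -1.865176
T(1,0) = -0.466294

-0.4663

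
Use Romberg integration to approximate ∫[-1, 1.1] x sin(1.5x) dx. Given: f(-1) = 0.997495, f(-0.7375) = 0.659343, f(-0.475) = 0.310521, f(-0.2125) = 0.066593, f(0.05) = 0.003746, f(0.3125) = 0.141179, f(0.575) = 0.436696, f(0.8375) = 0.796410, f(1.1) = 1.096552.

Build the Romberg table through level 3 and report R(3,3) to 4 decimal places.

0.8972

R(0,0) (trapezoid, 1 panel, h=2.1000): 2.198749
R(1,0) (trapezoid, 2 panels, h=1.0500): 1.103308
R(2,0) (trapezoid, 4 panels, h=0.5250): 0.943943
R(3,0) (trapezoid, 8 panels, h=0.2625): 0.908647
R(1,1) = 1.103308 + (1.103308 − 2.198749)/3 = 0.738161
R(2,1) = 0.943943 + (0.943943 − 1.103308)/3 = 0.890821
R(3,1) = 0.908647 + (0.908647 − 0.943943)/3 = 0.896882
R(2,2) = 0.890821 + (0.890821 − 0.738161)/15 = 0.900998
R(3,2) = 0.896882 + (0.896882 − 0.890821)/15 = 0.897286
R(3,3) = 0.897286 + (0.897286 − 0.900998)/63 = 0.897227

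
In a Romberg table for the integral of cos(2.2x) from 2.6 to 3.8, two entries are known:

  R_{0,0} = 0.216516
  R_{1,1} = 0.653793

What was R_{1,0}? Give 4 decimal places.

From R_{1,1} = (4·R_{1,0} − R_{0,0})/3, solve for R_{1,0}:
4·R_{1,0} = 3·0.653793 + 0.216516 = 2.177895
R_{1,0} = 0.544474

0.5445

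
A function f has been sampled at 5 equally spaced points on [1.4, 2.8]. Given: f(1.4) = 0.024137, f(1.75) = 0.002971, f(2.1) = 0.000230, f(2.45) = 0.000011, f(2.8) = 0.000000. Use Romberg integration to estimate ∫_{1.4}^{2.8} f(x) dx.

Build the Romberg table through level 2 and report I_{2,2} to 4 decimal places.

I_{0,0} (trapezoid, 1 panel, h=1.4000): 0.016896
I_{1,0} (trapezoid, 2 panels, h=0.7000): 0.008609
I_{2,0} (trapezoid, 4 panels, h=0.3500): 0.005348
I_{1,1} = 0.008609 + (0.008609 − 0.016896)/3 = 0.005847
I_{2,1} = 0.005348 + (0.005348 − 0.008609)/3 = 0.004261
I_{2,2} = 0.004261 + (0.004261 − 0.005847)/15 = 0.004155

0.0042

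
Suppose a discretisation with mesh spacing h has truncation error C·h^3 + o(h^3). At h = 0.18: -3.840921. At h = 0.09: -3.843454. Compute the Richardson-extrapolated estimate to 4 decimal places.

-3.8438

Extrapolated value = (8·A(h/2) − A(h)) / (8 − 1)
= (8·(-3.843454) − (-3.840921)) / 7
= -26.906711 / 7 = -3.843816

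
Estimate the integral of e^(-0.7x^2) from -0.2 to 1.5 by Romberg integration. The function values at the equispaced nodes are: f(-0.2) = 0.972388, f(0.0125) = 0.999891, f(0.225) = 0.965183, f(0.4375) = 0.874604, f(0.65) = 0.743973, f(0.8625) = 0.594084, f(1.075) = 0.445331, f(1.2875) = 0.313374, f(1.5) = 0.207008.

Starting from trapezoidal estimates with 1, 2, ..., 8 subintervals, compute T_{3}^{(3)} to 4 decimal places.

1.1770

T_{0}^{(0)} (trapezoid, 1 panel, h=1.7000): 1.002487
T_{1}^{(0)} (trapezoid, 2 panels, h=0.8500): 1.133620
T_{2}^{(0)} (trapezoid, 4 panels, h=0.4250): 1.166279
T_{3}^{(0)} (trapezoid, 8 panels, h=0.2125): 1.174304
T_{1}^{(1)} = 1.133620 + (1.133620 − 1.002487)/3 = 1.177331
T_{2}^{(1)} = 1.166279 + (1.166279 − 1.133620)/3 = 1.177165
T_{3}^{(1)} = 1.174304 + (1.174304 − 1.166279)/3 = 1.176979
T_{2}^{(2)} = 1.177165 + (1.177165 − 1.177331)/15 = 1.177154
T_{3}^{(2)} = 1.176979 + (1.176979 − 1.177165)/15 = 1.176967
T_{3}^{(3)} = 1.176967 + (1.176967 − 1.177154)/63 = 1.176964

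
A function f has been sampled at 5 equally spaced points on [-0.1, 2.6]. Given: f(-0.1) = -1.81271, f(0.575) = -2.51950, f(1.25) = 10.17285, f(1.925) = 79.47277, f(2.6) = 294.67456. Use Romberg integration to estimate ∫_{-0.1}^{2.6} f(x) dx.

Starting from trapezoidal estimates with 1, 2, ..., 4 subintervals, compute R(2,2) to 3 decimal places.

139.038

R(0,0) (trapezoid, 1 panel, h=2.7000): 395.36350
R(1,0) (trapezoid, 2 panels, h=1.3500): 211.41510
R(2,0) (trapezoid, 4 panels, h=0.6750): 157.65101
R(1,1) = 211.41510 + (211.41510 − 395.36350)/3 = 150.09897
R(2,1) = 157.65101 + (157.65101 − 211.41510)/3 = 139.72965
R(2,2) = 139.72965 + (139.72965 − 150.09897)/15 = 139.03836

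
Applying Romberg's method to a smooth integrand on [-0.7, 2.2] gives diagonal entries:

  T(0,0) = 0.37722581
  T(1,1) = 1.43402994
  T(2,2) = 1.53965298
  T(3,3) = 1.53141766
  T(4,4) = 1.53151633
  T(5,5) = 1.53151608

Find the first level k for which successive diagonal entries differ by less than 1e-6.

k = 5

|T(1,1) − T(0,0)| = 1.05680413 ≥ 1e-6
|T(2,2) − T(1,1)| = 0.10562304 ≥ 1e-6
|T(3,3) − T(2,2)| = 0.00823532 ≥ 1e-6
|T(4,4) − T(3,3)| = 0.00009867 ≥ 1e-6
|T(5,5) − T(4,4)| = 0.00000025 < 1e-6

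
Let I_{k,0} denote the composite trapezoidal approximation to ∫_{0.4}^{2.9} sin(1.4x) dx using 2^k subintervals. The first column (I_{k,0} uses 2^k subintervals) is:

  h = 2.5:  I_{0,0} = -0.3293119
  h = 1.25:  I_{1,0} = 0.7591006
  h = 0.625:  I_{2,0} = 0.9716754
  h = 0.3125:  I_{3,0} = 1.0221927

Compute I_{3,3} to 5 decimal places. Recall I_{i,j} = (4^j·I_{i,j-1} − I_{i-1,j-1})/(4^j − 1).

I_{1,1} = 0.7591006 + (0.7591006 − (-0.3293119))/3 = 1.1219048
I_{2,1} = 0.9716754 + (0.9716754 − 0.7591006)/3 = 1.0425337
I_{3,1} = 1.0221927 + (1.0221927 − 0.9716754)/3 = 1.0390318
I_{2,2} = (16·1.0425337 − 1.1219048) / 15 = 1.0372423
I_{3,2} = (16·1.0390318 − 1.0425337) / 15 = 1.0387983
I_{3,3} = 1.0387983 + (1.0387983 − 1.0372423)/63 = 1.0388230

1.03882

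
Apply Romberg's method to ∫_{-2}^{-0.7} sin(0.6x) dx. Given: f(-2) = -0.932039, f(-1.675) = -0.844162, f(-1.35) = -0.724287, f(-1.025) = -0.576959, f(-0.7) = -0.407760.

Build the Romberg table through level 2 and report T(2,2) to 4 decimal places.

T(0,0) (trapezoid, 1 panel, h=1.3000): -0.870869
T(1,0) (trapezoid, 2 panels, h=0.6500): -0.906221
T(2,0) (trapezoid, 4 panels, h=0.3250): -0.914975
T(1,1) = -0.906221 + (-0.906221 − (-0.870869))/3 = -0.918005
T(2,1) = -0.914975 + (-0.914975 − (-0.906221))/3 = -0.917893
T(2,2) = -0.917893 + (-0.917893 − (-0.918005))/15 = -0.917886

-0.9179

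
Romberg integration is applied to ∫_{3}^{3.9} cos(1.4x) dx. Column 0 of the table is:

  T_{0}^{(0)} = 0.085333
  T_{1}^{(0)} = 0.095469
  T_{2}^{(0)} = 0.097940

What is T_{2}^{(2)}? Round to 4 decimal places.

Richardson extrapolation on the trapezoidal column (denominator 4−1=3):
T_{1}^{(1)} = 0.095469 + (0.095469 − 0.085333)/3 = 0.098848
T_{2}^{(1)} = (4·0.097940 − 0.095469) / 3 = 0.098764
T_{2}^{(2)} = (16·0.098764 − 0.098848) / 15 = 0.098758

0.0988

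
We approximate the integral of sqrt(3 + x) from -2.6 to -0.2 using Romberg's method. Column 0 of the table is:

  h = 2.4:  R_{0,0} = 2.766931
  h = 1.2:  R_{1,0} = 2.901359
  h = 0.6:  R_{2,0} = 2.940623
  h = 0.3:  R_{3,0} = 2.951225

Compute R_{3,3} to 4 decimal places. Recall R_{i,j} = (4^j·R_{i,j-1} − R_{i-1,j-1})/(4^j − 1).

2.9548

Richardson extrapolation on the trapezoidal column (denominator 4−1=3):
R_{1,1} = 2.901359 + (2.901359 − 2.766931)/3 = 2.946168
R_{2,1} = 2.940623 + (2.940623 − 2.901359)/3 = 2.953711
R_{3,1} = (4·2.951225 − 2.940623) / 3 = 2.954759
R_{2,2} = (16·2.953711 − 2.946168) / 15 = 2.954214
R_{3,2} = 2.954759 + (2.954759 − 2.953711)/15 = 2.954829
R_{3,3} = (64·2.954829 − 2.954214) / 63 = 2.954839
(Column j=1 coincides with Simpson's rule on the same nodes.)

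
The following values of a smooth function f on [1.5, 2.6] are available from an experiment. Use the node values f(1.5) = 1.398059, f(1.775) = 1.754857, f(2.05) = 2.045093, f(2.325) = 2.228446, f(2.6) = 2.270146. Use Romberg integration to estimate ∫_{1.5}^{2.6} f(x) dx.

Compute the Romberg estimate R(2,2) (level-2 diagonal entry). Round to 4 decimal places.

R(0,0) (trapezoid, 1 panel, h=1.1000): 2.017513
R(1,0) (trapezoid, 2 panels, h=0.5500): 2.133558
R(2,0) (trapezoid, 4 panels, h=0.2750): 2.162187
R(1,1) = 2.133558 + (2.133558 − 2.017513)/3 = 2.172240
R(2,1) = 2.162187 + (2.162187 − 2.133558)/3 = 2.171730
R(2,2) = 2.171730 + (2.171730 − 2.172240)/15 = 2.171696

2.1717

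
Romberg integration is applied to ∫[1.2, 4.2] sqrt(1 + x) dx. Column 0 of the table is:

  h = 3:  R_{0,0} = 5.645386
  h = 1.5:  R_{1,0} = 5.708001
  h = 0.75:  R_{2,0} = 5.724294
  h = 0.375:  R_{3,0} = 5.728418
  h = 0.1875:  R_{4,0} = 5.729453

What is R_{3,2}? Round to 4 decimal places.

5.7298

R_{2,1} = (4·5.724294 − 5.708001) / 3 = 5.729725
R_{3,1} = 5.728418 + (5.728418 − 5.724294)/3 = 5.729793
R_{3,2} = (16·5.729793 − 5.729725) / 15 = 5.729798
(Column j=1 coincides with Simpson's rule on the same nodes.)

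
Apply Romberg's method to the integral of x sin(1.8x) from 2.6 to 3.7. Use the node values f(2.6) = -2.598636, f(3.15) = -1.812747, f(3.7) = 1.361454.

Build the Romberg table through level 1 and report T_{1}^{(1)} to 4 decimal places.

T_{0}^{(0)} (trapezoid, 1 panel, h=1.1000): -0.680450
T_{1}^{(0)} (trapezoid, 2 panels, h=0.5500): -1.337236
T_{1}^{(1)} = -1.337236 + (-1.337236 − (-0.680450))/3 = -1.556165

-1.5562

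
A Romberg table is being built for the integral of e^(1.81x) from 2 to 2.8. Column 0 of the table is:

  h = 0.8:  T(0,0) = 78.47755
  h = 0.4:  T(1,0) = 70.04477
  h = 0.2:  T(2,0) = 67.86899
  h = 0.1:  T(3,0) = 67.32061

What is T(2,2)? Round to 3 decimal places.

67.138

Richardson extrapolation on the trapezoidal column (denominator 4−1=3):
T(1,1) = 70.04477 + (70.04477 − 78.47755)/3 = 67.23384
T(2,1) = (4·67.86899 − 70.04477) / 3 = 67.14373
T(2,2) = (16·67.14373 − 67.23384) / 15 = 67.13772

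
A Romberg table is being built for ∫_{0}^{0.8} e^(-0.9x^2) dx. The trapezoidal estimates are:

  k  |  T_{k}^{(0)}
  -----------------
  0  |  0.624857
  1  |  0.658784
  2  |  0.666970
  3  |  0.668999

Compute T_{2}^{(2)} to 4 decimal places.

0.6697

Richardson extrapolation on the trapezoidal column (denominator 4−1=3):
T_{1}^{(1)} = (4·0.658784 − 0.624857) / 3 = 0.670093
T_{2}^{(1)} = (4·0.666970 − 0.658784) / 3 = 0.669699
T_{2}^{(2)} = 0.669699 + (0.669699 − 0.670093)/15 = 0.669673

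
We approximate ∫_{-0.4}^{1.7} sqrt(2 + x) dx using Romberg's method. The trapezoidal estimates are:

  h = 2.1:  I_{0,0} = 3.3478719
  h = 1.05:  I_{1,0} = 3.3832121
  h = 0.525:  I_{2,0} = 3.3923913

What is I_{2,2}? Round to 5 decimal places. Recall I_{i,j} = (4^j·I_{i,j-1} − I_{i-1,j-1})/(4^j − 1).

Richardson extrapolation on the trapezoidal column (denominator 4−1=3):
I_{1,1} = 3.3832121 + (3.3832121 − 3.3478719)/3 = 3.3949922
I_{2,1} = (4·3.3923913 − 3.3832121) / 3 = 3.3954510
I_{2,2} = (16·3.3954510 − 3.3949922) / 15 = 3.3954816

3.39548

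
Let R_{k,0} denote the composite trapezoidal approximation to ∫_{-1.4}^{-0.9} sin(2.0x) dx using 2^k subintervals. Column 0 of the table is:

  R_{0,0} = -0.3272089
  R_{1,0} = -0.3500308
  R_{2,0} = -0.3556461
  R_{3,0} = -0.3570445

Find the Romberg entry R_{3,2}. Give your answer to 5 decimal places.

R_{2,1} = -0.3556461 + (-0.3556461 − (-0.3500308))/3 = -0.3575179
R_{3,1} = (4·(-0.3570445) − (-0.3556461)) / 3 = -0.3575106
R_{3,2} = (16·(-0.3575106) − (-0.3575179)) / 15 = -0.3575101

-0.35751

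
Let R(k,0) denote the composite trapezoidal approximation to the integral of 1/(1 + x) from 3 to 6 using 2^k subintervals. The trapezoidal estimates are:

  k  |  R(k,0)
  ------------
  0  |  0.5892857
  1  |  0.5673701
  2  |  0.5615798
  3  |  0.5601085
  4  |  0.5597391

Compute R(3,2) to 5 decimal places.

0.55962

Richardson extrapolation on the trapezoidal column (denominator 4−1=3):
R(2,1) = 0.5615798 + (0.5615798 − 0.5673701)/3 = 0.5596497
R(3,1) = 0.5601085 + (0.5601085 − 0.5615798)/3 = 0.5596181
R(3,2) = 0.5596181 + (0.5596181 − 0.5596497)/15 = 0.5596160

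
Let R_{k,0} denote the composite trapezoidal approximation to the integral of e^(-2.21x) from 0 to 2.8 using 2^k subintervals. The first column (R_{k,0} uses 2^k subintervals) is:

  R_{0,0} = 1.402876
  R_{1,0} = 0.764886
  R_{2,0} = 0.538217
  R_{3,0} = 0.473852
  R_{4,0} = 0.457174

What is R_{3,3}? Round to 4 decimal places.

0.4516

R_{1,1} = 0.764886 + (0.764886 − 1.402876)/3 = 0.552223
R_{2,1} = (4·0.538217 − 0.764886) / 3 = 0.462661
R_{3,1} = (4·0.473852 − 0.538217) / 3 = 0.452397
R_{2,2} = 0.462661 + (0.462661 − 0.552223)/15 = 0.456690
R_{3,2} = (16·0.452397 − 0.462661) / 15 = 0.451713
R_{3,3} = 0.451713 + (0.451713 − 0.456690)/63 = 0.451634
(Column j=1 coincides with Simpson's rule on the same nodes.)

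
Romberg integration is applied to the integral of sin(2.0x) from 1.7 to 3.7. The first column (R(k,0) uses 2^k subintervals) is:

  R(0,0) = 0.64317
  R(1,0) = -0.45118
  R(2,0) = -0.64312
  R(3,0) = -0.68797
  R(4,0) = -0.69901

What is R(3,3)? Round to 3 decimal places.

-0.703

Richardson extrapolation on the trapezoidal column (denominator 4−1=3):
R(1,1) = -0.45118 + (-0.45118 − 0.64317)/3 = -0.81596
R(2,1) = -0.64312 + (-0.64312 − (-0.45118))/3 = -0.70710
R(3,1) = -0.68797 + (-0.68797 − (-0.64312))/3 = -0.70292
R(2,2) = (16·(-0.70710) − (-0.81596)) / 15 = -0.69984
R(3,2) = -0.70292 + (-0.70292 − (-0.70710))/15 = -0.70264
R(3,3) = (64·(-0.70264) − (-0.69984)) / 63 = -0.70268
(Column j=1 coincides with Simpson's rule on the same nodes.)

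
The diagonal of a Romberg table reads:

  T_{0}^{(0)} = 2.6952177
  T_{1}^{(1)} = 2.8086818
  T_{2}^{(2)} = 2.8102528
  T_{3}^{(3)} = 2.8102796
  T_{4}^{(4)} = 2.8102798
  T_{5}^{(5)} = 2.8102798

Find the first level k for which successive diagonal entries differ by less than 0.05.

|T_{1}^{(1)} − T_{0}^{(0)}| = 0.1134641 ≥ 0.05
|T_{2}^{(2)} − T_{1}^{(1)}| = 0.0015710 < 0.05

k = 2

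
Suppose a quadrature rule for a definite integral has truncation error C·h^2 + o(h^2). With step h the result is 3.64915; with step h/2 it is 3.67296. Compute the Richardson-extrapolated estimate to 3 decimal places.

The leading error scales as h^2; refining by a factor of 2 reduces it by 2^2 = 4.
Extrapolated value = (4·A(h/2) − A(h)) / (4 − 1)
= (4·3.67296 − 3.64915) / 3
= 11.04269 / 3 = 3.68090

3.681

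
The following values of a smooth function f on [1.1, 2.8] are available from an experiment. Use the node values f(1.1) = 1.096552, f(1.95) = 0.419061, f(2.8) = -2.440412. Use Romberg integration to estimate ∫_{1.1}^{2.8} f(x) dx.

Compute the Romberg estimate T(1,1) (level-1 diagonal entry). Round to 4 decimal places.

0.0942

T(0,0) (trapezoid, 1 panel, h=1.7000): -1.142281
T(1,0) (trapezoid, 2 panels, h=0.8500): -0.214939
T(1,1) = -0.214939 + (-0.214939 − (-1.142281))/3 = 0.094175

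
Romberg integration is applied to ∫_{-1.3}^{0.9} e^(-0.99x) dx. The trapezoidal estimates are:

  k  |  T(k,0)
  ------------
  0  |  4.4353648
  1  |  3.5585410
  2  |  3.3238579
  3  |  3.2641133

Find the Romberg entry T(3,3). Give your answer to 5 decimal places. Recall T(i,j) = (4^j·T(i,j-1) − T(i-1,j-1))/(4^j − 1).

3.24410

T(1,1) = (4·3.5585410 − 4.4353648) / 3 = 3.2662664
T(2,1) = 3.3238579 + (3.3238579 − 3.5585410)/3 = 3.2456302
T(3,1) = 3.2641133 + (3.2641133 − 3.3238579)/3 = 3.2441984
T(2,2) = (16·3.2456302 − 3.2662664) / 15 = 3.2442545
T(3,2) = 3.2441984 + (3.2441984 − 3.2456302)/15 = 3.2441029
T(3,3) = (64·3.2441029 − 3.2442545) / 63 = 3.2441005
(Column j=1 coincides with Simpson's rule on the same nodes.)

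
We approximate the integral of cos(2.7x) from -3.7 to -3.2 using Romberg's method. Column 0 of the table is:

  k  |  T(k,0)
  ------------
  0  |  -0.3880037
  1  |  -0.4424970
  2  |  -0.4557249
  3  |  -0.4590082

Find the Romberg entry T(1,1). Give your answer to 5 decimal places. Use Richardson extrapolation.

Richardson extrapolation on the trapezoidal column (denominator 4−1=3):
T(1,1) = (4·(-0.4424970) − (-0.3880037)) / 3 = -0.4606614
(Column j=1 coincides with Simpson's rule on the same nodes.)

-0.46066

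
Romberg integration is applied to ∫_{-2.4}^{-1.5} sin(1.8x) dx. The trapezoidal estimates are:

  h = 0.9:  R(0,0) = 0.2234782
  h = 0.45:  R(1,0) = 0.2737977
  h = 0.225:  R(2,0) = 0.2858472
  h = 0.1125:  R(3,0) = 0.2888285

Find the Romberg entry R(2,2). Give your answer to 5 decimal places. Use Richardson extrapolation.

0.28982

R(1,1) = (4·0.2737977 − 0.2234782) / 3 = 0.2905709
R(2,1) = 0.2858472 + (0.2858472 − 0.2737977)/3 = 0.2898637
R(2,2) = (16·0.2898637 − 0.2905709) / 15 = 0.2898166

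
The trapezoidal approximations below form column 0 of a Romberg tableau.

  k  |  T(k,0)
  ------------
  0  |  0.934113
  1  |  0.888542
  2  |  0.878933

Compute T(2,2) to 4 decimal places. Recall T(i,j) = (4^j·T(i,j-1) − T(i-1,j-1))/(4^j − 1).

Richardson extrapolation on the trapezoidal column (denominator 4−1=3):
T(1,1) = (4·0.888542 − 0.934113) / 3 = 0.873352
T(2,1) = (4·0.878933 − 0.888542) / 3 = 0.875730
T(2,2) = (16·0.875730 − 0.873352) / 15 = 0.875889
(Column j=1 coincides with Simpson's rule on the same nodes.)

0.8759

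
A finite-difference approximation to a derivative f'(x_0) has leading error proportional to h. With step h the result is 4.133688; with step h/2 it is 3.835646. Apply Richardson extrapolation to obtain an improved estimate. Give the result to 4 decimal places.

Extrapolated value = (2·A(h/2) − A(h)) / (2 − 1)
= (2·3.835646 − 4.133688) / 1
= 3.537604 / 1 = 3.537604

3.5376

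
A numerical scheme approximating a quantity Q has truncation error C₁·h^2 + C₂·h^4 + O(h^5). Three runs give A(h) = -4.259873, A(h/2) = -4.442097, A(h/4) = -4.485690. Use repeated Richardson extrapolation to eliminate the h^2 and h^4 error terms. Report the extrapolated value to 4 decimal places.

-4.5000

First eliminate the h^2 term (factor 2^2 = 4):
  B₁ = (4·(-4.442097) − (-4.259873))/3 = -4.502838
  B₂ = (4·(-4.485690) − (-4.442097))/3 = -4.500221
Then eliminate the h^4 term (factor 2^4 = 16):
  (16·(-4.500221) − (-4.502838))/15 = -4.500047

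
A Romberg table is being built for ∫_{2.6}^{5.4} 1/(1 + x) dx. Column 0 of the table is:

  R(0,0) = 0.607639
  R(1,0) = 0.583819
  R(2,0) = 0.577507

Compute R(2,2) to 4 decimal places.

0.5754

Richardson extrapolation on the trapezoidal column (denominator 4−1=3):
R(1,1) = 0.583819 + (0.583819 − 0.607639)/3 = 0.575879
R(2,1) = (4·0.577507 − 0.583819) / 3 = 0.575403
R(2,2) = 0.575403 + (0.575403 − 0.575879)/15 = 0.575371
(Column j=1 coincides with Simpson's rule on the same nodes.)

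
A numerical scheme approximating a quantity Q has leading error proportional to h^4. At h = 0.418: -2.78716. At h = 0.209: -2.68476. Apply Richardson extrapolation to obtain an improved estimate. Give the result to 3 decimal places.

Extrapolated value = (16·A(h/2) − A(h)) / (16 − 1)
= (16·(-2.68476) − (-2.78716)) / 15
= -40.16900 / 15 = -2.67793

-2.678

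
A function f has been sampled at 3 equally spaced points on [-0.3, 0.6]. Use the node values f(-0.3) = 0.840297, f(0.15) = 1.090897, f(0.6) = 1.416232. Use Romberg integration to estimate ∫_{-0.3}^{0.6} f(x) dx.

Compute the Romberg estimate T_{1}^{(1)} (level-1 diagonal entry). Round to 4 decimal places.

T_{0}^{(0)} (trapezoid, 1 panel, h=0.9000): 1.015438
T_{1}^{(0)} (trapezoid, 2 panels, h=0.4500): 0.998623
T_{1}^{(1)} = 0.998623 + (0.998623 − 1.015438)/3 = 0.993018

0.9930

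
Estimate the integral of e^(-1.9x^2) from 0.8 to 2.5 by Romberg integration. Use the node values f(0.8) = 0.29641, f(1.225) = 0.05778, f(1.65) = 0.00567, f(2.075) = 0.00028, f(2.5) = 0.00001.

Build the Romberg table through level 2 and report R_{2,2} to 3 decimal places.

0.076

R_{0,0} (trapezoid, 1 panel, h=1.7000): 0.25196
R_{1,0} (trapezoid, 2 panels, h=0.8500): 0.13080
R_{2,0} (trapezoid, 4 panels, h=0.4250): 0.09007
R_{1,1} = 0.13080 + (0.13080 − 0.25196)/3 = 0.09041
R_{2,1} = 0.09007 + (0.09007 − 0.13080)/3 = 0.07649
R_{2,2} = 0.07649 + (0.07649 − 0.09041)/15 = 0.07556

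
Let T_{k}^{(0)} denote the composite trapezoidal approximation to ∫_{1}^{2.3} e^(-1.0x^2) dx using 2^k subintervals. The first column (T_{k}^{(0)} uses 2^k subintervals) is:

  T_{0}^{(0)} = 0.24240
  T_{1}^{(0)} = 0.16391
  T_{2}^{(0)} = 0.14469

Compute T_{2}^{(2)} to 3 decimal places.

Richardson extrapolation on the trapezoidal column (denominator 4−1=3):
T_{1}^{(1)} = 0.16391 + (0.16391 − 0.24240)/3 = 0.13775
T_{2}^{(1)} = 0.14469 + (0.14469 − 0.16391)/3 = 0.13828
T_{2}^{(2)} = (16·0.13828 − 0.13775) / 15 = 0.13832
(Column j=1 coincides with Simpson's rule on the same nodes.)

0.138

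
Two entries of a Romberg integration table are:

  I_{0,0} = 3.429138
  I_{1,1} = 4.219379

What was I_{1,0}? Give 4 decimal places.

4.0218

From I_{1,1} = (4·I_{1,0} − I_{0,0})/3, solve for I_{1,0}:
4·I_{1,0} = 3·4.219379 + 3.429138 = 16.087275
I_{1,0} = 4.021819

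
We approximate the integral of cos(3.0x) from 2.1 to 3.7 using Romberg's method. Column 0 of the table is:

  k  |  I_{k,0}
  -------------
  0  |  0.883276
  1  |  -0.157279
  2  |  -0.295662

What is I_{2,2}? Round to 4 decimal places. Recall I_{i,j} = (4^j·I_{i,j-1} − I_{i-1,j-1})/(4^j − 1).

Richardson extrapolation on the trapezoidal column (denominator 4−1=3):
I_{1,1} = -0.157279 + (-0.157279 − 0.883276)/3 = -0.504131
I_{2,1} = (4·(-0.295662) − (-0.157279)) / 3 = -0.341790
I_{2,2} = (16·(-0.341790) − (-0.504131)) / 15 = -0.330967

-0.3310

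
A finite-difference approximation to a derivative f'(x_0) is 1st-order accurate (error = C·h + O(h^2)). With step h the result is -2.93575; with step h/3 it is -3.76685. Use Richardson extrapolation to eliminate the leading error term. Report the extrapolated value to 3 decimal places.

-4.182

Extrapolated value = (3·A(h/3) − A(h)) / (3 − 1)
= (3·(-3.76685) − (-2.93575)) / 2
= -8.36480 / 2 = -4.18240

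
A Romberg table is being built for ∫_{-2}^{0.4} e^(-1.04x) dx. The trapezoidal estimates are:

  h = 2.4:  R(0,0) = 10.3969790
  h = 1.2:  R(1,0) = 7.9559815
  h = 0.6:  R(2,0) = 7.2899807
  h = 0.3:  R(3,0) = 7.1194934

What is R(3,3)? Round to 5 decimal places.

7.06230

R(1,1) = 7.9559815 + (7.9559815 − 10.3969790)/3 = 7.1423157
R(2,1) = (4·7.2899807 − 7.9559815) / 3 = 7.0679804
R(3,1) = 7.1194934 + (7.1194934 − 7.2899807)/3 = 7.0626643
R(2,2) = 7.0679804 + (7.0679804 − 7.1423157)/15 = 7.0630247
R(3,2) = (16·7.0626643 − 7.0679804) / 15 = 7.0623099
R(3,3) = (64·7.0623099 − 7.0630247) / 63 = 7.0622986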